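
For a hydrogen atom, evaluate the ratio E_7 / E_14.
4.000

Using E_n = -13.6057 Z² / n² eV with Z = 1:

E_7 = -13.6057 / 7² = -13.6057 / 49 = -0.277667347 eV
E_14 = -13.6057 / 14² = -13.6057 / 196 = -0.069416837 eV

The ratio is:
E_7/E_14 = (-0.277667347) / (-0.069416837)
E_7/E_14 = (-13.6057/49) / (-13.6057/196)
E_7/E_14 = 196/49
E_7/E_14 = 4.000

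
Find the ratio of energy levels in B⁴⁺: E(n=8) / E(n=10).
1.5625

Using E_n = -13.6057 Z² / n² eV with Z = 5:

E_8 = -13.6057 × 5² / 8² = -340.1425 / 64 = -5.31472656 eV
E_10 = -13.6057 × 5² / 10² = -340.1425 / 100 = -3.40142500 eV

The ratio is:
E_8/E_10 = (-5.31472656) / (-3.40142500)
E_8/E_10 = (-340.1425/64) / (-340.1425/100)
E_8/E_10 = 100/64
E_8/E_10 = 1.5625
(Note: the Z² factors cancel in the ratio.)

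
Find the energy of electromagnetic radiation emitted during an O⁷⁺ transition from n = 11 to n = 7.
10.574307 eV

The energy levels are E_n = -13.6057 Z² eV / n².

Energy at n = 11: E_11 = -13.6057 × 8² / 11² = -7.196403306 eV
Energy at n = 7: E_7 = -13.6057 × 8² / 7² = -17.770710204 eV

For emission (electron falling to lower state), the photon energy is:
E_photon = E_11 - E_7 = |-7.196403306 - (-17.770710204)|
E_photon = 10.574307 eV

This energy is carried away by the emitted photon.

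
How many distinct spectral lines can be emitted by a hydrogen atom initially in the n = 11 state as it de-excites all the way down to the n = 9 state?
3

The electron can occupy levels n = 9, 10, ..., 11 during de-excitation — that is m = 11 - 9 + 1 = 3 distinct levels.

The number of distinct spectral lines equals the number of ways to choose 2 of these m levels (each pair gives one possible emission transition):

Number of lines = m(m-1)/2 = 3×2/2 = 3

These correspond to all possible transitions between the 3 levels:
11 → 10, 11 → 9, 10 → 9

Each transition produces a photon with a unique energy (and thus wavelength). This count does not depend on Z.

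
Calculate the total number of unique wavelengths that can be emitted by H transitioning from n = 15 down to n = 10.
15

The electron can occupy levels n = 10, 11, ..., 15 during de-excitation — that is m = 15 - 10 + 1 = 6 distinct levels.

The number of distinct spectral lines equals the number of ways to choose 2 of these m levels (each pair gives one possible emission transition):

Number of lines = m(m-1)/2 = 6×5/2 = 15

These correspond to all possible transitions between the 6 levels:
15 → 14, 15 → 13, 15 → 12, 15 → 11, 15 → 10, 14 → 13, 14 → 12, 14 → 11...

Each transition produces a photon with a unique energy (and thus wavelength). This count does not depend on Z.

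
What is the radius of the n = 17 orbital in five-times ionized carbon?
2.54887 nm (or 25.48870 Å)

The Bohr radius formula is:
r_n = n² a₀ / Z

where a₀ = 0.05291772 nm is the Bohr radius.

For C⁵⁺ (Z = 6) at n = 17:
r_17 = 17² × 0.05291772 nm / 6
r_17 = 289 × 0.05291772 nm / 6
r_17 = 15.293221 nm / 6
r_17 = 2.54887 nm

The electron orbits at approximately 2.54887 nm from the nucleus.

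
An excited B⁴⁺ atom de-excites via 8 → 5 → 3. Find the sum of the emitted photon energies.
32.478885 eV

The energy levels of B⁴⁺ are E_n = -13.6057 × 5² / n² eV.

First transition (8 → 5):
ΔE₁ = |E_5 - E_8|
ΔE₁ = |-13.605700000000 - (-5.314726562500)| = 8.290973438 eV

Second transition (5 → 3):
ΔE₂ = |E_3 - E_5|
ΔE₂ = |-37.793611111111 - (-13.605700000000)| = 24.187911111 eV

Total energy released:
E_total = ΔE₁ + ΔE₂ = 8.290973438 + 24.187911111 = 32.478885 eV

Note: This equals the direct transition 8 → 3: 32.478885 eV ✓
Energy is conserved regardless of the path taken.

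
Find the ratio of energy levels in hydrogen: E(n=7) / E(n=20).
8.16327

Using E_n = -13.6057 Z² / n² eV with Z = 1:

E_7 = -13.6057 / 7² = -13.6057 / 49 = -0.27766734694 eV
E_20 = -13.6057 / 20² = -13.6057 / 400 = -0.03401425000 eV

The ratio is:
E_7/E_20 = (-0.27766734694) / (-0.03401425000)
E_7/E_20 = (-13.6057/49) / (-13.6057/400)
E_7/E_20 = 400/49
E_7/E_20 = 8.16327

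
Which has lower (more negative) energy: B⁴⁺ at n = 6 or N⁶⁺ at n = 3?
N⁶⁺ at n = 3 (E = -74.07548 eV)

Using E_n = -13.6057 Z² / n² eV:

B⁴⁺ (Z = 5) at n = 6:
E = -13.6057 × 5² / 6² = -13.6057 × 25 / 36 = -9.44840278 eV

N⁶⁺ (Z = 7) at n = 3:
E = -13.6057 × 7² / 3² = -13.6057 × 49 / 9 = -74.07547778 eV

Since -74.07547778 eV < -9.44840278 eV,
N⁶⁺ at n = 3 is more tightly bound (requires more energy to ionize).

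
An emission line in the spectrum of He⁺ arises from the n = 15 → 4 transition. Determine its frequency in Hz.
7.640e+14 Hz

First, find the transition energy:
E_15 = -13.6057 × 2² / 15² = -0.241879 eV
E_4 = -13.6057 × 2² / 4² = -3.401425 eV
|ΔE| = |E_4 - E_15| = 3.159546 eV

Convert to Joules: E = 3.159546 eV × (1.602177 × 10⁻¹⁹ J/eV) = 5.06215e-19 J

Using E = hf:
f = E/h = 5.06215e-19 J / (6.62607 × 10⁻³⁴ J·s)
f = 7.640e+14 Hz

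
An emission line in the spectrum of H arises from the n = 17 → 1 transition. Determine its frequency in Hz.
3.28e+15 Hz

First, find the transition energy:
E_17 = -13.6057 / 17² = -0.0470785 eV
E_1 = -13.6057 / 1² = -13.6057000 eV
|ΔE| = |E_1 - E_17| = 13.5586215 eV

Convert to Joules: E = 13.5586215 eV × (1.602177 × 10⁻¹⁹ J/eV) = 2.1723e-18 J

Using E = hf:
f = E/h = 2.1723e-18 J / (6.62607 × 10⁻³⁴ J·s)
f = 3.28e+15 Hz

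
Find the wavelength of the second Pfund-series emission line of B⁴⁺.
186.049964 nm

The lines of a series are numbered from the longest wavelength (smallest ΔE) outward; the second line is the transition from n = n_f + 2 to n_f.
The Pfund series has all transitions ending at n_f = 5.

For B⁴⁺ (Z = 5), the second line (β-line) is the jump from n = 7 to n = 5:
E_7 = -13.6057 × 5² / 7² = -6.9416836735 eV
E_5 = -13.6057 × 5² / 5² = -13.6057000000 eV
ΔE = E_7 - E_5 = 6.6640163265 eV

λ = hc/E = 1239.84 eV·nm / 6.6640163265 eV
λ = 186.049964 nm

This is the β-line of the Pfund series in B⁴⁺.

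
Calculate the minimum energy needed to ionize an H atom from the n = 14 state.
0.0694 eV

The ionization energy is the energy needed to remove the electron completely (n → ∞).

For hydrogen, E_n = -13.6057 eV / n².

At n = 14: E_14 = -13.6057 / 14² = -0.0694168 eV
At n = ∞: E_∞ = 0 eV

Ionization energy = E_∞ - E_14 = 0 - (-0.0694168) = 0.0694168 eV
Ionization energy ≈ 0.0694 eV

This is also called the binding energy of the electron in state n = 14.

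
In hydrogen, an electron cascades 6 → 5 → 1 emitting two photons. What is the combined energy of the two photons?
13.2278 eV

The energy levels of hydrogen are E_n = -13.6057 / n² eV.

First transition (6 → 5):
ΔE₁ = |E_5 - E_6|
ΔE₁ = |-0.5442280000 - (-0.3779361111)| = 0.1662919 eV

Second transition (5 → 1):
ΔE₂ = |E_1 - E_5|
ΔE₂ = |-13.6057000000 - (-0.5442280000)| = 13.0614720 eV

Total energy released:
E_total = ΔE₁ + ΔE₂ = 0.1662919 + 13.0614720 = 13.2278 eV

Note: This equals the direct transition 6 → 1: 13.2278 eV ✓
Energy is conserved regardless of the path taken.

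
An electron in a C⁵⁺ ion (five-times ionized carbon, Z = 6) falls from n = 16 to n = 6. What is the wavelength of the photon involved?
106.03812 nm

First, find the transition energy using E_n = -13.6057 Z² / n² eV:
E_16 = -13.6057 × 6² / 16² = -1.91330156 eV
E_6 = -13.6057 × 6² / 6² = -13.60570000 eV

Photon energy: |ΔE| = |E_6 - E_16| = 11.69239844 eV

Convert to wavelength using E = hc/λ with hc = 1239.84 eV·nm:
λ = hc/E = 1239.84 eV·nm / 11.69239844 eV
λ = 106.03812 nm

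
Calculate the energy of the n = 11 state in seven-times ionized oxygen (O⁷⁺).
-7.196403 eV

For hydrogen-like ions, the energy levels scale with Z²:
E_n = -13.6057 Z² / n² eV

For O⁷⁺ (Z = 8) at n = 11:
E_11 = -13.6057 × 8² / 11²
E_11 = -13.6057 × 64 / 121
E_11 = -870.7648 / 121
E_11 = -7.196403 eV

The energy is 64 times more negative than hydrogen at the same n due to the stronger nuclear charge.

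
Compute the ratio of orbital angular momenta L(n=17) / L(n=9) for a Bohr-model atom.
1.88889

In the Bohr model, L_n = nℏ, so the ratio is purely the ratio of quantum numbers:

L_17/L_9 = 17ℏ / 9ℏ = 17/9 = 1.88889

The angular momentum scales linearly with n.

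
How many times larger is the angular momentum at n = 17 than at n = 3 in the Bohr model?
5.67

In the Bohr model, L_n = nℏ, so the ratio is purely the ratio of quantum numbers:

L_17/L_3 = 17ℏ / 3ℏ = 17/3 = 5.67

The angular momentum scales linearly with n.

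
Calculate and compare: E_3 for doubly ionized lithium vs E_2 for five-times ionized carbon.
C⁵⁺ at n = 2 (E = -122.45 eV)

Using E_n = -13.6057 Z² / n² eV:

Li²⁺ (Z = 3) at n = 3:
E = -13.6057 × 3² / 3² = -13.6057 × 9 / 9 = -13.60570 eV

C⁵⁺ (Z = 6) at n = 2:
E = -13.6057 × 6² / 2² = -13.6057 × 36 / 4 = -122.45130 eV

Since -122.45130 eV < -13.60570 eV,
C⁵⁺ at n = 2 is more tightly bound (requires more energy to ionize).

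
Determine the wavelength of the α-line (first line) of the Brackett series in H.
4050.06725 nm

The longest wavelength corresponds to the smallest energy transition in the series.
The Brackett series has all transitions ending at n_f = 4.

For H, the first line (α-line) is the jump from n = 5 to n = 4:
E_5 = -13.6057 / 5² = -0.54422800000 eV
E_4 = -13.6057 / 4² = -0.85035625000 eV
ΔE = E_5 - E_4 = 0.30612825000 eV

λ = hc/E = 1239.84 eV·nm / 0.30612825000 eV
λ = 4050.06725 nm

This is the α-line of the Brackett series in H.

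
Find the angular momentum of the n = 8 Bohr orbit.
8.44e-34 J·s (or 8ℏ)

In the Bohr model, angular momentum is quantized:
L = nℏ

where ℏ = h/(2π) = 1.0546e-34 J·s

For n = 8:
L = 8 × 1.0546e-34 J·s
L = 8.44e-34 J·s

This can also be written as L = 8ℏ.
The angular momentum is an integer multiple of the reduced Planck constant.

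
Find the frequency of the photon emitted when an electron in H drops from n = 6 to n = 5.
4.02e+13 Hz

First, find the transition energy:
E_6 = -13.6057 / 6² = -0.377936 eV
E_5 = -13.6057 / 5² = -0.544228 eV
|ΔE| = |E_5 - E_6| = 0.166292 eV

Convert to Joules: E = 0.166292 eV × (1.602177 × 10⁻¹⁹ J/eV) = 2.6643e-20 J

Using E = hf:
f = E/h = 2.6643e-20 J / (6.62607 × 10⁻³⁴ J·s)
f = 4.02e+13 Hz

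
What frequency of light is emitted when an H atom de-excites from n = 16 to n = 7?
5.4289e+13 Hz

First, find the transition energy:
E_16 = -13.6057 / 16² = -0.05314727 eV
E_7 = -13.6057 / 7² = -0.27766735 eV
|ΔE| = |E_7 - E_16| = 0.22452008 eV

Convert to Joules: E = 0.22452008 eV × (1.602177 × 10⁻¹⁹ J/eV) = 3.597209e-20 J

Using E = hf:
f = E/h = 3.597209e-20 J / (6.62607 × 10⁻³⁴ J·s)
f = 5.4289e+13 Hz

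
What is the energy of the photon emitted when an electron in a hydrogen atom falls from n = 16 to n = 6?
0.324789 eV

The energy levels are E_n = -13.6057 eV / n².

Energy at n = 16: E_16 = -13.6057 / 16² = -0.053147266 eV
Energy at n = 6: E_6 = -13.6057 / 6² = -0.377936111 eV

For emission (electron falling to lower state), the photon energy is:
E_photon = E_16 - E_6 = |-0.053147266 - (-0.377936111)|
E_photon = 0.324789 eV

This energy is carried away by the emitted photon.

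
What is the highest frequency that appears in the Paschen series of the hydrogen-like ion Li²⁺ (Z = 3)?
3.290e+15 Hz

The series limit corresponds to the transition from n = ∞ to n = 3.
This is the highest energy (shortest wavelength) transition in the Paschen series.

E_∞ = 0 eV
E_3 = -13.6057 × 3² / 3² = -13.60570 eV

Energy at series limit:
ΔE = E_∞ - E_3 = 0 - (-13.60570) = 13.60570 eV
E = 13.60570 eV × (1.602177 × 10⁻¹⁹ J/eV) = 2.17987e-18 J
f = E/h = 2.17987e-18 J / (6.62607 × 10⁻³⁴ J·s) = 3.290e+15 Hz

This energy equals the ionization energy from the n = 3 state of Li²⁺.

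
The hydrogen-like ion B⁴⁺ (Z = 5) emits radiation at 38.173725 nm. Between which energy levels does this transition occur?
n = 8 → n = 3

First, find the photon energy from the wavelength (hc = 1239.84 eV·nm):
E = hc/λ = 1239.84 eV·nm / 38.173725 nm = 32.478884 eV

The energy levels of B⁴⁺ satisfy E_n = -13.6057 × 5² / n² eV, so an emission n_i → n_f releases
ΔE = 13.6057 × 5² × (1/n_f² − 1/n_i²) eV.

Setting ΔE equal to the photon energy:
1/n_f² − 1/n_i² = 32.478884 / (13.6057 × 5²) = 0.095486109

Since 1/n_i² must be positive, we need 1/n_f² > 0.095486109, i.e. n_f ≤ 3. For each allowed n_f, solve n_i = (1/n_f² − 0.095486109)^(−1/2) and check whether it is a whole number:
  n_f = 1: 1/n_i² = 1.000000000 − 0.095486109 = 0.904513891 → n_i = 1.051  (not an integer) ✗
  n_f = 2: 1/n_i² = 0.250000000 − 0.095486109 = 0.154513891 → n_i = 2.544  (not an integer) ✗
  n_f = 3: 1/n_i² = 0.111111111 − 0.095486109 = 0.015625002 → n_i = 8.000  → integer, n_i = 8 ✓

Only n_f = 3 gives an integer upper level, n_i = 8.

The transition is from n = 8 to n = 3 (emission).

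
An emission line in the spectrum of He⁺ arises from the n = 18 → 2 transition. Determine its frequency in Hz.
3.24923e+15 Hz

First, find the transition energy:
E_18 = -13.6057 × 2² / 18² = -0.1679716 eV
E_2 = -13.6057 × 2² / 2² = -13.6057000 eV
|ΔE| = |E_2 - E_18| = 13.4377284 eV

Convert to Joules: E = 13.4377284 eV × (1.602177 × 10⁻¹⁹ J/eV) = 2.1529619e-18 J

Using E = hf:
f = E/h = 2.1529619e-18 J / (6.62607 × 10⁻³⁴ J·s)
f = 3.24923e+15 Hz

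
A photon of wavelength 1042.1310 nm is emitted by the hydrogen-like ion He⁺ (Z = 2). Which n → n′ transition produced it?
n = 13 → n = 6

First, find the photon energy from the wavelength (hc = 1239.84 eV·nm):
E = hc/λ = 1239.84 eV·nm / 1042.1310 nm = 1.1897161 eV

The energy levels of He⁺ satisfy E_n = -13.6057 × 2² / n² eV, so an emission n_i → n_f releases
ΔE = 13.6057 × 2² × (1/n_f² − 1/n_i²) eV.

Setting ΔE equal to the photon energy:
1/n_f² − 1/n_i² = 1.1897161 / (13.6057 × 2²) = 0.021860619

Since 1/n_i² must be positive, we need 1/n_f² > 0.021860619, i.e. n_f ≤ 6. For each allowed n_f, solve n_i = (1/n_f² − 0.021860619)^(−1/2) and check whether it is a whole number:
  n_f = 1: 1/n_i² = 1.000000000 − 0.021860619 = 0.978139381 → n_i = 1.011  (not an integer) ✗
  n_f = 2: 1/n_i² = 0.250000000 − 0.021860619 = 0.228139381 → n_i = 2.094  (not an integer) ✗
  n_f = 3: 1/n_i² = 0.111111111 − 0.021860619 = 0.089250492 → n_i = 3.347  (not an integer) ✗
  n_f = 4: 1/n_i² = 0.062500000 − 0.021860619 = 0.040639381 → n_i = 4.961  (not an integer) ✗
  n_f = 5: 1/n_i² = 0.040000000 − 0.021860619 = 0.018139381 → n_i = 7.425  (not an integer) ✗
  n_f = 6: 1/n_i² = 0.027777778 − 0.021860619 = 0.005917159 → n_i = 13.000  → integer, n_i = 13 ✓

Only n_f = 6 gives an integer upper level, n_i = 13.

The transition is from n = 13 to n = 6 (emission).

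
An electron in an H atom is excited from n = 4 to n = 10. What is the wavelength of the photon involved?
1735.743 nm

First, find the transition energy using E_n = -13.6057 / n² eV:
E_4 = -13.6057 / 4² = -0.850356250 eV
E_10 = -13.6057 / 10² = -0.136057000 eV

Photon energy: |ΔE| = |E_10 - E_4| = 0.714299250 eV

Convert to wavelength using E = hc/λ with hc = 1239.84 eV·nm:
λ = hc/E = 1239.84 eV·nm / 0.714299250 eV
λ = 1735.743 nm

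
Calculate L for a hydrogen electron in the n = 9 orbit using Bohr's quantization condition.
9.4911e-34 J·s (or 9ℏ)

In the Bohr model, angular momentum is quantized:
L = nℏ

where ℏ = h/(2π) = 1.054572e-34 J·s

For n = 9:
L = 9 × 1.054572e-34 J·s
L = 9.4911e-34 J·s

This can also be written as L = 9ℏ.
The angular momentum is an integer multiple of the reduced Planck constant.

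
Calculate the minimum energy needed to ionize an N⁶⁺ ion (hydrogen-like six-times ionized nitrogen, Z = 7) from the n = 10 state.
6.6668 eV

The ionization energy is the energy needed to remove the electron completely (n → ∞).

For a hydrogen-like ion with Z = 7, E_n = -13.6057 Z² / n² eV.

At n = 10: E_10 = -13.6057 × 7² / 10² = -6.6667930 eV
At n = ∞: E_∞ = 0 eV

Ionization energy = E_∞ - E_10 = 0 - (-6.6667930) = 6.6667930 eV
Ionization energy ≈ 6.6668 eV

This is also called the binding energy of the electron in state n = 10.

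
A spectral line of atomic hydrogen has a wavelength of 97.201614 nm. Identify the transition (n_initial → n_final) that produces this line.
n = 4 → n = 1

First, find the photon energy from the wavelength (hc = 1239.84 eV·nm):
E = hc/λ = 1239.84 eV·nm / 97.201614 nm = 12.755344 eV

The energy levels of hydrogen satisfy E_n = -13.6057 / n² eV, so an emission n_i → n_f releases
ΔE = 13.6057 × (1/n_f² − 1/n_i²) eV.

Setting ΔE equal to the photon energy:
1/n_f² − 1/n_i² = 12.755344 / 13.6057 = 0.93750002

Since 1/n_i² must be positive, we need 1/n_f² > 0.93750002, i.e. n_f ≤ 1. For each allowed n_f, solve n_i = (1/n_f² − 0.93750002)^(−1/2) and check whether it is a whole number:
  n_f = 1: 1/n_i² = 1.00000000 − 0.93750002 = 0.06249998 → n_i = 4.000  → integer, n_i = 4 ✓

Only n_f = 1 gives an integer upper level, n_i = 4.

The transition is from n = 4 to n = 1 (emission).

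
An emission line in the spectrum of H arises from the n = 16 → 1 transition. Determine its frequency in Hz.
3.2770e+15 Hz

First, find the transition energy:
E_16 = -13.6057 / 16² = -0.0531473 eV
E_1 = -13.6057 / 1² = -13.6057000 eV
|ΔE| = |E_1 - E_16| = 13.5525527 eV

Convert to Joules: E = 13.5525527 eV × (1.602177 × 10⁻¹⁹ J/eV) = 2.171359e-18 J

Using E = hf:
f = E/h = 2.171359e-18 J / (6.62607 × 10⁻³⁴ J·s)
f = 3.2770e+15 Hz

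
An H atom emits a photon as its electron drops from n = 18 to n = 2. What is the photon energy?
3.35943 eV

The energy levels are E_n = -13.6057 eV / n².

Energy at n = 18: E_18 = -13.6057 / 18² = -0.04199290 eV
Energy at n = 2: E_2 = -13.6057 / 2² = -3.40142500 eV

For emission (electron falling to lower state), the photon energy is:
E_photon = E_18 - E_2 = |-0.04199290 - (-3.40142500)|
E_photon = 3.35943 eV

This energy is carried away by the emitted photon.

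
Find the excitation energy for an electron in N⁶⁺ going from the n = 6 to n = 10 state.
11.8521 eV

The energy levels of a hydrogen-like atom are E_n = -13.6057 Z² eV / n².

Energy at n = 6: E_6 = -13.6057 × 7² / 6² = -18.5188694 eV
Energy at n = 10: E_10 = -13.6057 × 7² / 10² = -6.6667930 eV

The excitation energy is the difference:
ΔE = E_10 - E_6
ΔE = -6.6667930 - (-18.5188694)
ΔE = 11.8521 eV

Since this is positive, energy must be absorbed (photon absorption).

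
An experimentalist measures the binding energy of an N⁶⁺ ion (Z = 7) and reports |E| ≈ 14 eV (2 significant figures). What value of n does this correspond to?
n = 7

The exact energy levels follow E_n = -13.6057 Z² / n² eV with Z = 7.

The measured value (-14 eV) is reported to only 2 significant figures, so we must test candidate n values and see which one matches to that precision.

Candidate energies:
  n = 5:  E = -13.6057 × 7² / 5² = -26.66717 eV
  n = 6:  E = -13.6057 × 7² / 6² = -18.51887 eV
  n = 7:  E = -13.6057 × 7² / 7² = -13.60570 eV  ← matches
  n = 8:  E = -13.6057 × 7² / 8² = -10.41686 eV
  n = 9:  E = -13.6057 × 7² / 9² = -8.23061 eV

Checking against the measurement of -14 eV (2 sig figs), only n = 7 agrees:
E_7 = -13.60570 eV, which rounds to -14 eV ✓

Therefore n = 7.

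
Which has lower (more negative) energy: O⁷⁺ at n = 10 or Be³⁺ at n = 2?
Be³⁺ at n = 2 (E = -54.4228 eV)

Using E_n = -13.6057 Z² / n² eV:

O⁷⁺ (Z = 8) at n = 10:
E = -13.6057 × 8² / 10² = -13.6057 × 64 / 100 = -8.7076480 eV

Be³⁺ (Z = 4) at n = 2:
E = -13.6057 × 4² / 2² = -13.6057 × 16 / 4 = -54.4228000 eV

Since -54.4228000 eV < -8.7076480 eV,
Be³⁺ at n = 2 is more tightly bound (requires more energy to ionize).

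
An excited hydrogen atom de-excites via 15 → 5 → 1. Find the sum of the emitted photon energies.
13.5452 eV

The energy levels of hydrogen are E_n = -13.6057 / n² eV.

First transition (15 → 5):
ΔE₁ = |E_5 - E_15|
ΔE₁ = |-0.5442280000 - (-0.0604697778)| = 0.4837582 eV

Second transition (5 → 1):
ΔE₂ = |E_1 - E_5|
ΔE₂ = |-13.6057000000 - (-0.5442280000)| = 13.0614720 eV

Total energy released:
E_total = ΔE₁ + ΔE₂ = 0.4837582 + 13.0614720 = 13.5452 eV

Note: This equals the direct transition 15 → 1: 13.5452 eV ✓
Energy is conserved regardless of the path taken.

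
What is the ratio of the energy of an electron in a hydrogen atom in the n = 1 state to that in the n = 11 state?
121.000

Using E_n = -13.6057 Z² / n² eV with Z = 1:

E_1 = -13.6057 / 1² = -13.6057 / 1 = -13.605700000 eV
E_11 = -13.6057 / 11² = -13.6057 / 121 = -0.112443802 eV

The ratio is:
E_1/E_11 = (-13.605700000) / (-0.112443802)
E_1/E_11 = (-13.6057/1) / (-13.6057/121)
E_1/E_11 = 121/1
E_1/E_11 = 121.000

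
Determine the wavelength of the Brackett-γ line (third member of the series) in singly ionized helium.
541.23626 nm

The lines of a series are numbered from the longest wavelength (smallest ΔE) outward; the third line is the transition from n = n_f + 3 to n_f.
The Brackett series has all transitions ending at n_f = 4.

For He⁺ (Z = 2), the third line (γ-line) is the jump from n = 7 to n = 4:
E_7 = -13.6057 × 2² / 7² = -1.110669388 eV
E_4 = -13.6057 × 2² / 4² = -3.401425000 eV
ΔE = E_7 - E_4 = 2.290755612 eV

λ = hc/E = 1239.84 eV·nm / 2.290755612 eV
λ = 541.23626 nm

This is the γ-line of the Brackett series in He⁺.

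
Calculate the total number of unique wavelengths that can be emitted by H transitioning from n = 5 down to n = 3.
3

The electron can occupy levels n = 3, 4, ..., 5 during de-excitation — that is m = 5 - 3 + 1 = 3 distinct levels.

The number of distinct spectral lines equals the number of ways to choose 2 of these m levels (each pair gives one possible emission transition):

Number of lines = m(m-1)/2 = 3×2/2 = 3

These correspond to all possible transitions between the 3 levels:
5 → 4, 5 → 3, 4 → 3

Each transition produces a photon with a unique energy (and thus wavelength). This count does not depend on Z.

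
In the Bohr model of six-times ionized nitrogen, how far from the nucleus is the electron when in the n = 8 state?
0.4838 nm (or 4.8382 Å)

The Bohr radius formula is:
r_n = n² a₀ / Z

where a₀ = 0.0529177 nm is the Bohr radius.

For N⁶⁺ (Z = 7) at n = 8:
r_8 = 8² × 0.0529177 nm / 7
r_8 = 64 × 0.0529177 nm / 7
r_8 = 3.38673 nm / 7
r_8 = 0.4838 nm

The electron orbits at approximately 0.4838 nm from the nucleus.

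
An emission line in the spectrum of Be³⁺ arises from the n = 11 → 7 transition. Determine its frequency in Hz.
6.39e+14 Hz

First, find the transition energy:
E_11 = -13.6057 × 4² / 11² = -1.79910083 eV
E_7 = -13.6057 × 4² / 7² = -4.44267755 eV
|ΔE| = |E_7 - E_11| = 2.64357672 eV

Convert to Joules: E = 2.64357672 eV × (1.602177 × 10⁻¹⁹ J/eV) = 4.2355e-19 J

Using E = hf:
f = E/h = 4.2355e-19 J / (6.62607 × 10⁻³⁴ J·s)
f = 6.39e+14 Hz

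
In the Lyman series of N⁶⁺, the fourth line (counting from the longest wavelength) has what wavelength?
1.93721 nm

The lines of a series are numbered from the longest wavelength (smallest ΔE) outward; the fourth line is the transition from n = n_f + 4 to n_f.
The Lyman series has all transitions ending at n_f = 1.

For N⁶⁺ (Z = 7), the fourth line (δ-line) is the jump from n = 5 to n = 1:
E_5 = -13.6057 × 7² / 5² = -26.6671720 eV
E_1 = -13.6057 × 7² / 1² = -666.6793000 eV
ΔE = E_5 - E_1 = 640.0121280 eV

λ = hc/E = 1239.84 eV·nm / 640.0121280 eV
λ = 1.93721 nm

This is the δ-line of the Lyman series in N⁶⁺.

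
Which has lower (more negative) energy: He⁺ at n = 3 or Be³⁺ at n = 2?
Be³⁺ at n = 2 (E = -54.42280 eV)

Using E_n = -13.6057 Z² / n² eV:

He⁺ (Z = 2) at n = 3:
E = -13.6057 × 2² / 3² = -13.6057 × 4 / 9 = -6.04697778 eV

Be³⁺ (Z = 4) at n = 2:
E = -13.6057 × 4² / 2² = -13.6057 × 16 / 4 = -54.42280000 eV

Since -54.42280000 eV < -6.04697778 eV,
Be³⁺ at n = 2 is more tightly bound (requires more energy to ionize).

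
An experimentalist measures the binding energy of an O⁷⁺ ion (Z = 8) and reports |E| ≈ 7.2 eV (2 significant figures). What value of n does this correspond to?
n = 11

The exact energy levels follow E_n = -13.6057 Z² / n² eV with Z = 8.

The measured value (-7.2 eV) is reported to only 2 significant figures, so we must test candidate n values and see which one matches to that precision.

Candidate energies:
  n = 9:  E = -13.6057 × 8² / 9² = -10.750183 eV
  n = 10:  E = -13.6057 × 8² / 10² = -8.707648 eV
  n = 11:  E = -13.6057 × 8² / 11² = -7.196403 eV  ← matches
  n = 12:  E = -13.6057 × 8² / 12² = -6.046978 eV
  n = 13:  E = -13.6057 × 8² / 13² = -5.152454 eV

Checking against the measurement of -7.2 eV (2 sig figs), only n = 11 agrees:
E_11 = -7.196403 eV, which rounds to -7.2 eV ✓

Therefore n = 11.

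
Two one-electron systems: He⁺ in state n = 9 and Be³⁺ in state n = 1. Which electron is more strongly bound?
Be³⁺ at n = 1 (E = -217.691200 eV)

Using E_n = -13.6057 Z² / n² eV:

He⁺ (Z = 2) at n = 9:
E = -13.6057 × 2² / 9² = -13.6057 × 4 / 81 = -0.671886420 eV

Be³⁺ (Z = 4) at n = 1:
E = -13.6057 × 4² / 1² = -13.6057 × 16 / 1 = -217.691200000 eV

Since -217.691200000 eV < -0.671886420 eV,
Be³⁺ at n = 1 is more tightly bound (requires more energy to ionize).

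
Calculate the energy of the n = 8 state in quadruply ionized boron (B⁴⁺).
-5.31473 eV

For hydrogen-like ions, the energy levels scale with Z²:
E_n = -13.6057 Z² / n² eV

For B⁴⁺ (Z = 5) at n = 8:
E_8 = -13.6057 × 5² / 8²
E_8 = -13.6057 × 25 / 64
E_8 = -340.1425 / 64
E_8 = -5.31473 eV

The energy is 25 times more negative than hydrogen at the same n due to the stronger nuclear charge.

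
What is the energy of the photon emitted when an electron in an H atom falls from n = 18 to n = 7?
0.235674 eV

The energy levels are E_n = -13.6057 eV / n².

Energy at n = 18: E_18 = -13.6057 / 18² = -0.041992901 eV
Energy at n = 7: E_7 = -13.6057 / 7² = -0.277667347 eV

For emission (electron falling to lower state), the photon energy is:
E_photon = E_18 - E_7 = |-0.041992901 - (-0.277667347)|
E_photon = 0.235674 eV

This energy is carried away by the emitted photon.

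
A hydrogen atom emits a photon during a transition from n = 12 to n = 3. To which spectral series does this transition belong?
Paschen series

The spectral series in hydrogen are named based on the final (lower) energy level:
- Lyman series: n_final = 1 (ultraviolet)
- Balmer series: n_final = 2 (visible/near-UV)
- Paschen series: n_final = 3 (infrared)
- Brackett series: n_final = 4 (infrared)
- Pfund series: n_final = 5 (far infrared)

Since this transition ends at n = 3, it belongs to the Paschen series.

For reference, this 12 → 3 line has photon energy
ΔE = 13.6057 eV × (1/3² - 1/12²) = 1.4172604167 eV,
corresponding to wavelength λ = hc/ΔE = 1239.84 eV·nm / 1.4172604167 eV = 874.814526 nm in the infrared region.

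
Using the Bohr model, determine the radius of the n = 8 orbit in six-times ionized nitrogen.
0.48382 nm (or 4.83819 Å)

The Bohr radius formula is:
r_n = n² a₀ / Z

where a₀ = 0.05291772 nm is the Bohr radius.

For N⁶⁺ (Z = 7) at n = 8:
r_8 = 8² × 0.05291772 nm / 7
r_8 = 64 × 0.05291772 nm / 7
r_8 = 3.386734 nm / 7
r_8 = 0.48382 nm

The electron orbits at approximately 0.48382 nm from the nucleus.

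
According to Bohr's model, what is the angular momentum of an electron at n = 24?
2.53e-33 J·s (or 24ℏ)

In the Bohr model, angular momentum is quantized:
L = nℏ

where ℏ = h/(2π) = 1.0546e-34 J·s

For n = 24:
L = 24 × 1.0546e-34 J·s
L = 2.53e-33 J·s

This can also be written as L = 24ℏ.
The angular momentum is an integer multiple of the reduced Planck constant.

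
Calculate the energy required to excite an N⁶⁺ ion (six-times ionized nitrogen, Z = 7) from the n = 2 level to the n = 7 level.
153.064125 eV

The energy levels of a hydrogen-like atom are E_n = -13.6057 Z² eV / n².

Energy at n = 2: E_2 = -13.6057 × 7² / 2² = -166.669825000 eV
Energy at n = 7: E_7 = -13.6057 × 7² / 7² = -13.605700000 eV

The excitation energy is the difference:
ΔE = E_7 - E_2
ΔE = -13.605700000 - (-166.669825000)
ΔE = 153.064125 eV

Since this is positive, energy must be absorbed (photon absorption).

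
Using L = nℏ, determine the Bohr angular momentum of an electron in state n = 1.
1.0546e-34 J·s (or 1ℏ)

In the Bohr model, angular momentum is quantized:
L = nℏ

where ℏ = h/(2π) = 1.054572e-34 J·s

For n = 1:
L = 1 × 1.054572e-34 J·s
L = 1.0546e-34 J·s

This can also be written as L = 1ℏ.
The angular momentum is an integer multiple of the reduced Planck constant.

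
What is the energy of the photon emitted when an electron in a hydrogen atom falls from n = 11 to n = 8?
0.10 eV

The energy levels are E_n = -13.6057 eV / n².

Energy at n = 11: E_11 = -13.6057 / 11² = -0.11244 eV
Energy at n = 8: E_8 = -13.6057 / 8² = -0.21259 eV

For emission (electron falling to lower state), the photon energy is:
E_photon = E_11 - E_8 = |-0.11244 - (-0.21259)|
E_photon = 0.10 eV

This energy is carried away by the emitted photon.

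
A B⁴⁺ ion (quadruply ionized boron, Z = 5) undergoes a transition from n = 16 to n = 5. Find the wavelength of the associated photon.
100.9887 nm

First, find the transition energy using E_n = -13.6057 Z² / n² eV:
E_16 = -13.6057 × 5² / 16² = -1.3286816 eV
E_5 = -13.6057 × 5² / 5² = -13.6057000 eV

Photon energy: |ΔE| = |E_5 - E_16| = 12.2770184 eV

Convert to wavelength using E = hc/λ with hc = 1239.84 eV·nm:
λ = hc/E = 1239.84 eV·nm / 12.2770184 eV
λ = 100.9887 nm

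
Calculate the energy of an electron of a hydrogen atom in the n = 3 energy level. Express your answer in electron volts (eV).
-1.512 eV

The energy levels of a hydrogen-like atom are given by:
E_n = -13.6057 eV / n²

For n = 3:
E_3 = -13.6057 eV / 3²
E_3 = -13.6057 eV / 9
E_3 = -1.512 eV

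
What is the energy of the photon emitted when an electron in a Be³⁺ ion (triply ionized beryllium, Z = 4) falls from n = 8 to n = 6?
2.64555 eV

The energy levels are E_n = -13.6057 Z² eV / n².

Energy at n = 8: E_8 = -13.6057 × 4² / 8² = -3.40142500 eV
Energy at n = 6: E_6 = -13.6057 × 4² / 6² = -6.04697778 eV

For emission (electron falling to lower state), the photon energy is:
E_photon = E_8 - E_6 = |-3.40142500 - (-6.04697778)|
E_photon = 2.64555 eV

This energy is carried away by the emitted photon.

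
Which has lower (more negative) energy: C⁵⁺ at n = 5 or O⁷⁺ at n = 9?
C⁵⁺ at n = 5 (E = -19.59221 eV)

Using E_n = -13.6057 Z² / n² eV:

C⁵⁺ (Z = 6) at n = 5:
E = -13.6057 × 6² / 5² = -13.6057 × 36 / 25 = -19.59220800 eV

O⁷⁺ (Z = 8) at n = 9:
E = -13.6057 × 8² / 9² = -13.6057 × 64 / 81 = -10.75018272 eV

Since -19.59220800 eV < -10.75018272 eV,
C⁵⁺ at n = 5 is more tightly bound (requires more energy to ionize).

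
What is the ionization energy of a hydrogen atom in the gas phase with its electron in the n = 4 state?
0.850356 eV

The ionization energy is the energy needed to remove the electron completely (n → ∞).

For hydrogen, E_n = -13.6057 eV / n².

At n = 4: E_4 = -13.6057 / 4² = -0.850356250 eV
At n = ∞: E_∞ = 0 eV

Ionization energy = E_∞ - E_4 = 0 - (-0.850356250) = 0.850356250 eV
Ionization energy ≈ 0.850356 eV

This is also called the binding energy of the electron in state n = 4.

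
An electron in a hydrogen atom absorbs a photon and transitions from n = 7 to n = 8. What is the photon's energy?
0.065 eV

The energy levels of a hydrogen-like atom are E_n = -13.6057 eV / n².

Energy at n = 7: E_7 = -13.6057 / 7² = -0.277667 eV
Energy at n = 8: E_8 = -13.6057 / 8² = -0.212589 eV

The excitation energy is the difference:
ΔE = E_8 - E_7
ΔE = -0.212589 - (-0.277667)
ΔE = 0.065 eV

Since this is positive, energy must be absorbed (photon absorption).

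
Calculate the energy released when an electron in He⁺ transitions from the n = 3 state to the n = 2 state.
7.5587 eV

The energy levels are E_n = -13.6057 Z² eV / n².

Energy at n = 3: E_3 = -13.6057 × 2² / 3² = -6.0469778 eV
Energy at n = 2: E_2 = -13.6057 × 2² / 2² = -13.6057000 eV

For emission (electron falling to lower state), the photon energy is:
E_photon = E_3 - E_2 = |-6.0469778 - (-13.6057000)|
E_photon = 7.5587 eV

This energy is carried away by the emitted photon.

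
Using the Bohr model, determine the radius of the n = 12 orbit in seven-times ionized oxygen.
0.95252 nm (or 9.52519 Å)

The Bohr radius formula is:
r_n = n² a₀ / Z

where a₀ = 0.05291772 nm is the Bohr radius.

For O⁷⁺ (Z = 8) at n = 12:
r_12 = 12² × 0.05291772 nm / 8
r_12 = 144 × 0.05291772 nm / 8
r_12 = 7.620152 nm / 8
r_12 = 0.95252 nm

The electron orbits at approximately 0.95252 nm from the nucleus.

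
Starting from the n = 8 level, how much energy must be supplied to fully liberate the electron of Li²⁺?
1.91 eV

The ionization energy is the energy needed to remove the electron completely (n → ∞).

For a hydrogen-like ion with Z = 3, E_n = -13.6057 Z² / n² eV.

At n = 8: E_8 = -13.6057 × 3² / 8² = -1.91330 eV
At n = ∞: E_∞ = 0 eV

Ionization energy = E_∞ - E_8 = 0 - (-1.91330) = 1.91330 eV
Ionization energy ≈ 1.91 eV

This is also called the binding energy of the electron in state n = 8.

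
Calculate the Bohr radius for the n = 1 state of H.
0.0529 nm (or 0.5292 Å)

The Bohr radius formula is:
r_n = n² a₀ / Z

where a₀ = 0.0529177 nm is the Bohr radius.

For H (Z = 1) at n = 1:
r_1 = 1² × 0.0529177 nm / 1
r_1 = 1 × 0.0529177 nm / 1
r_1 = 0.05292 nm / 1
r_1 = 0.0529 nm

The electron orbits at approximately 0.0529 nm from the nucleus.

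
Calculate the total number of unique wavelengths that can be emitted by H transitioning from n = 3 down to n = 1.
3

The electron can occupy levels n = 1, 2, ..., 3 during de-excitation — that is m = 3 - 1 + 1 = 3 distinct levels.

The number of distinct spectral lines equals the number of ways to choose 2 of these m levels (each pair gives one possible emission transition):

Number of lines = m(m-1)/2 = 3×2/2 = 3

These correspond to all possible transitions between the 3 levels:
3 → 2, 3 → 1, 2 → 1

Each transition produces a photon with a unique energy (and thus wavelength). This count does not depend on Z.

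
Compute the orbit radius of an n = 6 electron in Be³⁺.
0.4763 nm (or 4.7626 Å)

The Bohr radius formula is:
r_n = n² a₀ / Z

where a₀ = 0.0529177 nm is the Bohr radius.

For Be³⁺ (Z = 4) at n = 6:
r_6 = 6² × 0.0529177 nm / 4
r_6 = 36 × 0.0529177 nm / 4
r_6 = 1.90504 nm / 4
r_6 = 0.4763 nm

The electron orbits at approximately 0.4763 nm from the nucleus.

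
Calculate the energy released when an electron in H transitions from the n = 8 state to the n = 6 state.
0.165347 eV

The energy levels are E_n = -13.6057 eV / n².

Energy at n = 8: E_8 = -13.6057 / 8² = -0.212589063 eV
Energy at n = 6: E_6 = -13.6057 / 6² = -0.377936111 eV

For emission (electron falling to lower state), the photon energy is:
E_photon = E_8 - E_6 = |-0.212589063 - (-0.377936111)|
E_photon = 0.165347 eV

This energy is carried away by the emitted photon.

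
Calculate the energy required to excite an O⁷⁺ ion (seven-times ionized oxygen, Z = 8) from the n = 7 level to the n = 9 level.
7.02 eV

The energy levels of a hydrogen-like atom are E_n = -13.6057 Z² eV / n².

Energy at n = 7: E_7 = -13.6057 × 8² / 7² = -17.77071 eV
Energy at n = 9: E_9 = -13.6057 × 8² / 9² = -10.75018 eV

The excitation energy is the difference:
ΔE = E_9 - E_7
ΔE = -10.75018 - (-17.77071)
ΔE = 7.02 eV

Since this is positive, energy must be absorbed (photon absorption).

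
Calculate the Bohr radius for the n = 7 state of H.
2.592968 nm (or 25.929683 Å)

The Bohr radius formula is:
r_n = n² a₀ / Z

where a₀ = 0.052917721 nm is the Bohr radius.

For H (Z = 1) at n = 7:
r_7 = 7² × 0.052917721 nm / 1
r_7 = 49 × 0.052917721 nm / 1
r_7 = 2.5929683 nm / 1
r_7 = 2.592968 nm

The electron orbits at approximately 2.592968 nm from the nucleus.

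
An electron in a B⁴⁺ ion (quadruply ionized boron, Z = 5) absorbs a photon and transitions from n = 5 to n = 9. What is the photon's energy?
9.406 eV

The energy levels of a hydrogen-like atom are E_n = -13.6057 Z² eV / n².

Energy at n = 5: E_5 = -13.6057 × 5² / 5² = -13.605700 eV
Energy at n = 9: E_9 = -13.6057 × 5² / 9² = -4.199290 eV

The excitation energy is the difference:
ΔE = E_9 - E_5
ΔE = -4.199290 - (-13.605700)
ΔE = 9.406 eV

Since this is positive, energy must be absorbed (photon absorption).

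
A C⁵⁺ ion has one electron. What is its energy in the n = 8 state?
-7.653 eV

For hydrogen-like ions, the energy levels scale with Z²:
E_n = -13.6057 Z² / n² eV

For C⁵⁺ (Z = 6) at n = 8:
E_8 = -13.6057 × 6² / 8²
E_8 = -13.6057 × 36 / 64
E_8 = -489.8052 / 64
E_8 = -7.653 eV

The energy is 36 times more negative than hydrogen at the same n due to the stronger nuclear charge.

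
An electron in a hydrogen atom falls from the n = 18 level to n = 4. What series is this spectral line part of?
Brackett series

The spectral series in hydrogen are named based on the final (lower) energy level:
- Lyman series: n_final = 1 (ultraviolet)
- Balmer series: n_final = 2 (visible/near-UV)
- Paschen series: n_final = 3 (infrared)
- Brackett series: n_final = 4 (infrared)
- Pfund series: n_final = 5 (far infrared)

Since this transition ends at n = 4, it belongs to the Brackett series.

For reference, this 18 → 4 line has photon energy
ΔE = 13.6057 eV × (1/4² - 1/18²) = 0.80836334877 eV,
corresponding to wavelength λ = hc/ΔE = 1239.84 eV·nm / 0.80836334877 eV = 1533.76573 nm in the infrared region.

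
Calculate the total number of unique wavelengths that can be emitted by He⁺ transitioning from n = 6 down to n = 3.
6

The electron can occupy levels n = 3, 4, ..., 6 during de-excitation — that is m = 6 - 3 + 1 = 4 distinct levels.

The number of distinct spectral lines equals the number of ways to choose 2 of these m levels (each pair gives one possible emission transition):

Number of lines = m(m-1)/2 = 4×3/2 = 6

These correspond to all possible transitions between the 4 levels:
6 → 5, 6 → 4, 6 → 3, 5 → 4, 5 → 3, 4 → 3

Each transition produces a photon with a unique energy (and thus wavelength). This count does not depend on Z.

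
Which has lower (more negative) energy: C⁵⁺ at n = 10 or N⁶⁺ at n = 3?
N⁶⁺ at n = 3 (E = -74.0755 eV)

Using E_n = -13.6057 Z² / n² eV:

C⁵⁺ (Z = 6) at n = 10:
E = -13.6057 × 6² / 10² = -13.6057 × 36 / 100 = -4.8980520 eV

N⁶⁺ (Z = 7) at n = 3:
E = -13.6057 × 7² / 3² = -13.6057 × 49 / 9 = -74.0754778 eV

Since -74.0754778 eV < -4.8980520 eV,
N⁶⁺ at n = 3 is more tightly bound (requires more energy to ionize).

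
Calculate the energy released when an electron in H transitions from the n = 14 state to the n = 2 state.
3.33 eV

The energy levels are E_n = -13.6057 eV / n².

Energy at n = 14: E_14 = -13.6057 / 14² = -0.06942 eV
Energy at n = 2: E_2 = -13.6057 / 2² = -3.40143 eV

For emission (electron falling to lower state), the photon energy is:
E_photon = E_14 - E_2 = |-0.06942 - (-3.40143)|
E_photon = 3.33 eV

This energy is carried away by the emitted photon.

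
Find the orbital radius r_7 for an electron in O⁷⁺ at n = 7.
0.3241 nm (or 3.2412 Å)

The Bohr radius formula is:
r_n = n² a₀ / Z

where a₀ = 0.0529177 nm is the Bohr radius.

For O⁷⁺ (Z = 8) at n = 7:
r_7 = 7² × 0.0529177 nm / 8
r_7 = 49 × 0.0529177 nm / 8
r_7 = 2.59297 nm / 8
r_7 = 0.3241 nm

The electron orbits at approximately 0.3241 nm from the nucleus.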